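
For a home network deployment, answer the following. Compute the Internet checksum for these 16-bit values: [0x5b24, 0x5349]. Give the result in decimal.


Given words: [0x5b24, 0x5349]
Step 1: Sum all words
Raw sum = 23332 + 21321 = 44653
One's complement = ~44653 & 0xFFFF = 20882

20882


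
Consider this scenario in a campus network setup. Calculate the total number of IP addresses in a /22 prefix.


Given: CIDR prefix /22
Host bits = 32 - 22 = 10
Total addresses = 2^10 = 1024

1024


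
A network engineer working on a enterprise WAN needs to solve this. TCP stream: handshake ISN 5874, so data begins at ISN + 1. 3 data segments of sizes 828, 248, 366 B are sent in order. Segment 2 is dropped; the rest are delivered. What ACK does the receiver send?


SYN uses sequence number 5874; first data byte = ISN + 1 = 5875.
Segment 1: SEQ = 5875, len = 828 B, covers [5875, 6702]
Segment 2: SEQ = 6703, len = 248 B, covers [6703, 6950] [LOST]
Segment 3: SEQ = 6951, len = 366 B, covers [6951, 7316]
In-order data received: bytes [5875, 6702] (segments 1..1).
Segment 2 missing -> gap begins at byte 6703; later segments buffered out of order.
Cumulative ACK = next expected in-order byte = 5875 + 828 = 6703

6703


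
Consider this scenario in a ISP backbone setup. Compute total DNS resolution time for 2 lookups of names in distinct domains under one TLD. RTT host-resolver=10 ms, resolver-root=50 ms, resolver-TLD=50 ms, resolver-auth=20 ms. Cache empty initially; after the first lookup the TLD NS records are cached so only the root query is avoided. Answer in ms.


Lookup 1 (cold cache): local + root + TLD + auth = 10 + 50 + 50 + 20 = 130 ms
Lookups 2..2 (TLD NS cached -> skip root; new domain -> still ask TLD and auth): local + TLD + auth = 10 + 50 + 20 = 80 ms each
Remaining 1 lookups: 1 * 80 = 80 ms
Total = 130 + 80 = 210 ms

210


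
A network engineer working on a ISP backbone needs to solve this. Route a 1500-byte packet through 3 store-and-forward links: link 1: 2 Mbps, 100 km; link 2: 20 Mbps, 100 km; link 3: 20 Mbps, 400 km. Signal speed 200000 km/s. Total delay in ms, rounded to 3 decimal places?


Packet = 1500 bytes = 12000 bits. Store-and-forward: sum (t_trans + t_prop) per link.
Link 1: t_trans = 12000/(2*10^6) s = 6.0000 ms; t_prop = 100/200000 s = 0.5000 ms; subtotal = 6.5000 ms
Link 2: t_trans = 12000/(20*10^6) s = 0.6000 ms; t_prop = 100/200000 s = 0.5000 ms; subtotal = 1.1000 ms
Link 3: t_trans = 12000/(20*10^6) s = 0.6000 ms; t_prop = 400/200000 s = 2.0000 ms; subtotal = 2.6000 ms
End-to-end = 6.5000 + 1.1000 + 2.6000 = 10.2000 ms -> 10.200 ms (3 dp)

10.200


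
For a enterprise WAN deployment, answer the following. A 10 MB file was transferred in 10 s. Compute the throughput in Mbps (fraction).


Given: file = 10 MB, time = 10 s
File in Mb = 10 * 8 = 80 Mb
Throughput = 80 / 10 Mbps
Throughput = 8 Mbps

8


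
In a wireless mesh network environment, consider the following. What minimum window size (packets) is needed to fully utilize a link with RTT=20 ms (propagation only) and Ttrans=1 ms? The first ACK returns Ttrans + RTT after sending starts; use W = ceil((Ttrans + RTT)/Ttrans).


Given: Ttrans = 1 ms, RTT = 20 ms (= 2 * Tprop, Tprop = 10 ms)
Time until first ACK returns = Ttrans + RTT = 1 + 20 = 21 ms
Need W * Ttrans >= Ttrans + RTT  ->  W >= (Ttrans + RTT) / Ttrans
(Ttrans + RTT) / Ttrans = 21 / 1 = 21
W_min = ceil(21) = 21

21


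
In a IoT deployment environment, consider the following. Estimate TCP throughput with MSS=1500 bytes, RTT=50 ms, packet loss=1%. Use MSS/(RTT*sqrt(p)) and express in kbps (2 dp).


Given: MSS = 1500 bytes, RTT = 50 ms, loss = 1%
RTT in seconds = 50 / 1000 = 0.05
Loss rate = 1% = 0.01
sqrt(loss) = sqrt(0.01) = 0.1
Throughput (bytes/s) = 1500 / (0.05 * 0.1) = 300000.0000
Throughput (kbps) = 300000.0000 * 8 / 1000 = 2400.000000 -> 2400.00 kbps (2 dp)

2400.00


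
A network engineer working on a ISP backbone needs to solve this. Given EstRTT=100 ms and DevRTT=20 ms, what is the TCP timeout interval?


Given: EstRTT = 100 ms, DevRTT = 20 ms
Timeout = EstRTT + 4 * DevRTT
4 * DevRTT = 4 * 20 = 80
Timeout = 100 + 80 = 180 ms

180


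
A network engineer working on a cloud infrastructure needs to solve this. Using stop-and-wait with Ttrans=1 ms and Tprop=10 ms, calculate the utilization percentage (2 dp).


Given: Ttrans = 1 ms, Tprop = 10 ms
RTT = 2 * Tprop = 2 * 10 = 20 ms
U = Ttrans / (Ttrans + RTT)
U = 1 / (1 + 20)
U = 1 / 21 = 0.047619
U% = 4.76%

4.76


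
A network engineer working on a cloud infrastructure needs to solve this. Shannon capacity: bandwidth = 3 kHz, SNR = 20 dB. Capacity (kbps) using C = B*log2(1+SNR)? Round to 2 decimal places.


Given: B = 3 kHz, SNR = 20 dB
SNR linear = 10^(20/10) = 100
1 + SNR = 101
log2(101) = 6.6582114828
C = 3 * 1000 * 6.6582114828 = 19974.6344 bps
C = 19.974634 kbps -> 19.97 kbps (2 dp)

19.97


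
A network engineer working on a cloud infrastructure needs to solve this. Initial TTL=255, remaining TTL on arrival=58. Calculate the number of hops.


Given: initial TTL = 255, received TTL = 58
Hops = initial TTL - received TTL
Hops = 255 - 58 = 197

197


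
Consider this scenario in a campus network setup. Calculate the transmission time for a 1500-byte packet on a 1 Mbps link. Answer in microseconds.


Given: packet = 1500 bytes, bandwidth = 1 Mbps
Packet in bits = 1500 * 8 = 12000 bits
Bandwidth = 1 * 10^6 = 1000000 bps
Time = 12000 / 1000000 seconds
Time in us = 12000 * 10^6 / 1000000 = 12000

12000


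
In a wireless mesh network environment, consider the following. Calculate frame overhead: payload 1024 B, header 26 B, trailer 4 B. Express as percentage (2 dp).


Given: payload = 1024 B, header = 26 B, trailer = 4 B
Overhead bytes = header + trailer = 26 + 4 = 30
Total frame = payload + overhead = 1024 + 30 = 1054
Overhead % = 30 / 1054 * 100 = 2.8463% -> 2.85% (2 dp)

2.85


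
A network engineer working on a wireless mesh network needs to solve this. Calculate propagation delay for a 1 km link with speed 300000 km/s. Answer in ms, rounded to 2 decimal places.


Given: distance = 1 km, speed = 300000 km/s
Delay = distance / speed = 1 / 300000 seconds
Delay in ms = 1 * 1000 / 300000
Delay = 0.0033 ms
Rounded to 2 dp = 0.00 ms

0.00


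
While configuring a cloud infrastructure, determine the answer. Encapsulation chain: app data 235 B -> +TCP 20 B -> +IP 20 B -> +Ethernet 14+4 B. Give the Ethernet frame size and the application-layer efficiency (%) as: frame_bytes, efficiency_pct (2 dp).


TCP segment = 235 + 20 = 255 B
IP packet = 255 + 20 = 275 B
Ethernet frame = 275 + 14 + 4 = 293 B
Efficiency = app / frame = 235 / 293 = 0.802048 = 80.2048% -> 80.20% (2 dp)

293, 80.20


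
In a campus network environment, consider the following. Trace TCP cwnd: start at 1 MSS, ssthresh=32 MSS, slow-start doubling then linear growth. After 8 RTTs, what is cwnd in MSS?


RTT 0: cwnd = 1 MSS (initial)
RTT 1: cwnd = 2 MSS (slow start, doubled)
RTT 2: cwnd = 4 MSS (slow start, doubled)
RTT 3: cwnd = 8 MSS (slow start, doubled)
RTT 4: cwnd = 16 MSS (slow start, doubled)
RTT 5: cwnd = 32 MSS (slow start, doubled)
RTT 6: cwnd = 33 MSS (congestion avoidance, +1)
RTT 7: cwnd = 34 MSS (congestion avoidance, +1)
RTT 8: cwnd = 35 MSS (congestion avoidance, +1)

35


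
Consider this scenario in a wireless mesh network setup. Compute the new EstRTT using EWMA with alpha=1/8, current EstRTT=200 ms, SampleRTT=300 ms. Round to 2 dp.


Given: EstRTT = 200 ms, SampleRTT = 300 ms, alpha = 1/8
New EstRTT = (1 - alpha) * EstRTT + alpha * SampleRTT
(7/8) * 200 = 175
(1/8) * 300 = 37.5
New EstRTT = 175 + 37.5 = 212.5 ms -> 212.50 ms (2 dp)

212.50


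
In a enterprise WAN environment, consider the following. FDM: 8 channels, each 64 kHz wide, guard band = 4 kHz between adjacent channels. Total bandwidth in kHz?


Given: 8 channels, 64 kHz each, guard = 4 kHz
Channel bandwidth = 8 * 64 = 512 kHz
Guard bands = 7 gaps * 4 kHz = 28 kHz
Total = 512 + 28 = 540 kHz

540


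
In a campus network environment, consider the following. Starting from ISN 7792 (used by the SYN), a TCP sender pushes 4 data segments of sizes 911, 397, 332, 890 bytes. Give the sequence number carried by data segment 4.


The SYN occupies sequence number ISN = 7792, so the first data byte is ISN + 1 = 7793.
SEQ of data segment i = (ISN + 1) + sum of payload sizes of segments 1..i-1.
Segment 1: SEQ = 7793, payload = 911 bytes
Segment 2: SEQ = 8704, payload = 397 bytes
Segment 3: SEQ = 9101, payload = 332 bytes
Segment 4: SEQ = 9433, payload = 890 bytes
SEQ of segment 4 = 7793 + 911 + 397 + 332 = 9433

9433


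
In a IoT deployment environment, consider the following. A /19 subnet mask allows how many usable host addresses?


Given: subnet mask /19
Host bits = 32 - 19 = 13
Total addresses = 2^13 = 8192
Usable hosts = 8192 - 2 (network + broadcast) = 8190

8190


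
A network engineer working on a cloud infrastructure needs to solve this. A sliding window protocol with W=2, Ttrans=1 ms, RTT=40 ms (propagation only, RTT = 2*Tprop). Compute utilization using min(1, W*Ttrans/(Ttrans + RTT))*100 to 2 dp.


Given: W = 2, Ttrans = 1 ms, RTT = 40 ms (= 2 * Tprop, Tprop = 20 ms)
Cycle time = Ttrans + RTT = 1 + 40 = 41 ms (first packet sent until its ACK returns)
W * Ttrans = 2 * 1 = 2 ms of sending per cycle
W * Ttrans / (Ttrans + RTT) = 2 / 41 = 0.048780
U = min(1, 0.048780) = 0.048780
U% = 4.88%

4.88


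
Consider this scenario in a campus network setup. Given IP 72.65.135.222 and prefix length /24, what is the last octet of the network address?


Given: IP = 72.65.135.222, prefix = /24
Subnet mask = 255.255.255.0
Last octet of IP: 222
Last octet of mask: 0
Network last octet = 222 AND 0 = 0

0


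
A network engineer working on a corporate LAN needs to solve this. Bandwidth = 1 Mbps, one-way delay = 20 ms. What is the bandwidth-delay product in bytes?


Given: bandwidth = 1 Mbps, delay = 20 ms
BDP in bits = 1 * 10^6 * 20 / 1000
BDP in bits = 20000
BDP in bytes = 20000 / 8 = 2500

2500


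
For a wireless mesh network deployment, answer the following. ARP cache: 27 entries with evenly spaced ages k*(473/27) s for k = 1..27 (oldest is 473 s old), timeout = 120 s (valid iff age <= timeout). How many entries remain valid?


Ages are k * 473/27 s for k = 1..27 (spacing = 17.5185 s).
Entry k is valid iff k * 473/27 <= 120 iff k <= 27 * 120 / 473 = 6.8499
n_valid = floor(6.8499) = 6
(n_stale = 27 - 6 = 21)

6


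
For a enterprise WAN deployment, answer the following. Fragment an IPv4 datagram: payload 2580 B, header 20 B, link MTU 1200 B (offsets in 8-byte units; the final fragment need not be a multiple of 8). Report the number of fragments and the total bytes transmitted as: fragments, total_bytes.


Max data per non-final fragment = floor((MTU - header)/8)*8 = floor((1200 - 20)/8)*8 = floor(1180/8)*8 = 1176 B
Final fragment needs no 8-byte alignment: it can carry up to MTU - header = 1180 B
Non-final fragments needed = ceil((payload - 1180) / 1176) = ceil(1400/1176) = ceil(1.1905) = 2
Number of fragments = 2 + 1 = 3
Fragment sizes (data): 2 * 1176 B + 228 B (last, 228 <= 1180 OK)
Total bytes sent = payload + n_frags * header = 2580 + 3*20 = 2580 + 60 = 2640 B

3, 2640


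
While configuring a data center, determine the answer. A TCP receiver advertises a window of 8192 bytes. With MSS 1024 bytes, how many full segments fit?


Given: RWND = 8192 bytes, MSS = 1024 bytes
Full segments = floor(RWND / MSS)
Full segments = floor(8192 / 1024)
Full segments = floor(8.0) = 8

8


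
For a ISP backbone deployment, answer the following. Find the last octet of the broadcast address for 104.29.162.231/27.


Given: IP = 104.29.162.231, prefix = /27
Host bits = 32 - 27 = 5
Network last octet = 231 AND mask = 224
Host part size = 2^5 - 1 = 31
Broadcast last octet = 224 OR 31 = 255

255


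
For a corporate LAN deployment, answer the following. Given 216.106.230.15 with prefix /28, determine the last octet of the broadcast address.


Given: IP = 216.106.230.15, prefix = /28
Host bits = 32 - 28 = 4
Network last octet = 15 AND mask = 0
Host part size = 2^4 - 1 = 15
Broadcast last octet = 0 OR 15 = 15

15


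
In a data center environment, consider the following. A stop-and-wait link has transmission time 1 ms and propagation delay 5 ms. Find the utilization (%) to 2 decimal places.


Given: Ttrans = 1 ms, Tprop = 5 ms
RTT = 2 * Tprop = 2 * 5 = 10 ms
U = Ttrans / (Ttrans + RTT)
U = 1 / (1 + 10)
U = 1 / 11 = 0.090909
U% = 9.09%

9.09


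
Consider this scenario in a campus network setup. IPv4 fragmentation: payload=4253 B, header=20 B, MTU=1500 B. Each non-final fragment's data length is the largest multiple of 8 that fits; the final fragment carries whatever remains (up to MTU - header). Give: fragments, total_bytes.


Max data per non-final fragment = floor((MTU - header)/8)*8 = floor((1500 - 20)/8)*8 = floor(1480/8)*8 = 1480 B
Final fragment needs no 8-byte alignment: it can carry up to MTU - header = 1480 B
Non-final fragments needed = ceil((payload - 1480) / 1480) = ceil(2773/1480) = ceil(1.8736) = 2
Number of fragments = 2 + 1 = 3
Fragment sizes (data): 2 * 1480 B + 1293 B (last, 1293 <= 1480 OK)
Total bytes sent = payload + n_frags * header = 4253 + 3*20 = 4253 + 60 = 4313 B

3, 4313


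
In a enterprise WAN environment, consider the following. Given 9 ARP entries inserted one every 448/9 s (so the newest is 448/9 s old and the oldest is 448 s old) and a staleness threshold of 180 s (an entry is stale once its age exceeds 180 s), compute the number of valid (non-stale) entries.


Ages are k * 448/9 s for k = 1..9 (spacing = 49.7778 s).
Entry k is valid iff k * 448/9 <= 180 iff k <= 9 * 180 / 448 = 3.6161
n_valid = floor(3.6161) = 3
(n_stale = 9 - 3 = 6)

3


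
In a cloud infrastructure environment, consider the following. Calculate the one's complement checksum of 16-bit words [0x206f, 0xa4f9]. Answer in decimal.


Given words: [0x206f, 0xa4f9]
Step 1: Sum all words
Raw sum = 8303 + 42233 = 50536
One's complement = ~50536 & 0xFFFF = 14999

14999


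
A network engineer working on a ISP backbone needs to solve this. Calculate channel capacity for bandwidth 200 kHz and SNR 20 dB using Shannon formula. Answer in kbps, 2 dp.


Given: B = 200 kHz, SNR = 20 dB
SNR linear = 10^(20/10) = 100
1 + SNR = 101
log2(101) = 6.6582114828
C = 200 * 1000 * 6.6582114828 = 1331642.2966 bps
C = 1331.642297 kbps -> 1331.64 kbps (2 dp)

1331.64


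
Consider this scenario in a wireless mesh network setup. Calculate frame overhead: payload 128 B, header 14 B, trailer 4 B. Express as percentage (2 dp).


Given: payload = 128 B, header = 14 B, trailer = 4 B
Overhead bytes = header + trailer = 14 + 4 = 18
Total frame = payload + overhead = 128 + 18 = 146
Overhead % = 18 / 146 * 100 = 12.3288% -> 12.33% (2 dp)

12.33


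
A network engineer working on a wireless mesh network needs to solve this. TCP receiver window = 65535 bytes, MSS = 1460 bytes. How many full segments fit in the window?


Given: RWND = 65535 bytes, MSS = 1460 bytes
Full segments = floor(RWND / MSS)
Full segments = floor(65535 / 1460)
Full segments = floor(44.887) = 44

44


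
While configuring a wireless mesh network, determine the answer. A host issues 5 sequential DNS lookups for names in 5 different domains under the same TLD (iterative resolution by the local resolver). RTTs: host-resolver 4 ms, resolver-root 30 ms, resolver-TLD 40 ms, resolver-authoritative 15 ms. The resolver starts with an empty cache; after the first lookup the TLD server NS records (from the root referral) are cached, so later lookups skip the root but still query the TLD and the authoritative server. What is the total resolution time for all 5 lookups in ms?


Lookup 1 (cold cache): local + root + TLD + auth = 4 + 30 + 40 + 15 = 89 ms
Lookups 2..5 (TLD NS cached -> skip root; new domain -> still ask TLD and auth): local + TLD + auth = 4 + 40 + 15 = 59 ms each
Remaining 4 lookups: 4 * 59 = 236 ms
Total = 89 + 236 = 325 ms

325


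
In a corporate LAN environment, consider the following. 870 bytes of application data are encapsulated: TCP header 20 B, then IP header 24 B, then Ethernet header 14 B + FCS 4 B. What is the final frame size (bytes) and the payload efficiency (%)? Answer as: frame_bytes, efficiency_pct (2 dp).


TCP segment = 870 + 20 = 890 B
IP packet = 890 + 24 = 914 B
Ethernet frame = 914 + 14 + 4 = 932 B
Efficiency = app / frame = 870 / 932 = 0.933476 = 93.3476% -> 93.35% (2 dp)

932, 93.35


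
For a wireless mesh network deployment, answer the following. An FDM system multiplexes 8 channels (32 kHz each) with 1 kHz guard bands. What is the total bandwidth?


Given: 8 channels, 32 kHz each, guard = 1 kHz
Channel bandwidth = 8 * 32 = 256 kHz
Guard bands = 7 gaps * 1 kHz = 7 kHz
Total = 256 + 7 = 263 kHz

263


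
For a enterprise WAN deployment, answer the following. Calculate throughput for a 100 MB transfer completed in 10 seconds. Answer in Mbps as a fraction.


Given: file = 100 MB, time = 10 s
File in Mb = 100 * 8 = 800 Mb
Throughput = 800 / 10 Mbps
Throughput = 80 Mbps

80


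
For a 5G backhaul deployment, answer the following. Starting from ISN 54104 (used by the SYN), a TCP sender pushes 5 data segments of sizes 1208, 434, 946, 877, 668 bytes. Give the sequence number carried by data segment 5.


The SYN occupies sequence number ISN = 54104, so the first data byte is ISN + 1 = 54105.
SEQ of data segment i = (ISN + 1) + sum of payload sizes of segments 1..i-1.
Segment 1: SEQ = 54105, payload = 1208 bytes
Segment 2: SEQ = 55313, payload = 434 bytes
Segment 3: SEQ = 55747, payload = 946 bytes
Segment 4: SEQ = 56693, payload = 877 bytes
Segment 5: SEQ = 57570, payload = 668 bytes
SEQ of segment 5 = 54105 + 1208 + 434 + 946 + 877 = 57570

57570


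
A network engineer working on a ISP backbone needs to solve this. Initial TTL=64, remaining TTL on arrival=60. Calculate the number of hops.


Given: initial TTL = 64, received TTL = 60
Hops = initial TTL - received TTL
Hops = 64 - 60 = 4

4


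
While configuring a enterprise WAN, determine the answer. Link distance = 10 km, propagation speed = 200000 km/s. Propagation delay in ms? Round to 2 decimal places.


Given: distance = 10 km, speed = 200000 km/s
Delay = distance / speed = 10 / 200000 seconds
Delay in ms = 10 * 1000 / 200000
Delay = 0.0500 ms
Rounded to 2 dp = 0.05 ms

0.05


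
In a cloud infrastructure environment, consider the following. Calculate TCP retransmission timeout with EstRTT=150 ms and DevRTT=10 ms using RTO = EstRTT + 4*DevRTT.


Given: EstRTT = 150 ms, DevRTT = 10 ms
Timeout = EstRTT + 4 * DevRTT
4 * DevRTT = 4 * 10 = 40
Timeout = 150 + 40 = 190 ms

190


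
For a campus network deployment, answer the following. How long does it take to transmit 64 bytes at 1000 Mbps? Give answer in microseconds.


Given: packet = 64 bytes, bandwidth = 1000 Mbps
Packet in bits = 64 * 8 = 512 bits
Bandwidth = 1000 * 10^6 = 1000000000 bps
Time = 512 / 1000000000 seconds
Time in us = 512 * 10^6 / 1000000000 = 0.512

0.512


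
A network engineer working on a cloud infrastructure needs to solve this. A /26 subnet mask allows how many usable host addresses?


Given: subnet mask /26
Host bits = 32 - 26 = 6
Total addresses = 2^6 = 64
Usable hosts = 64 - 2 (network + broadcast) = 62

62


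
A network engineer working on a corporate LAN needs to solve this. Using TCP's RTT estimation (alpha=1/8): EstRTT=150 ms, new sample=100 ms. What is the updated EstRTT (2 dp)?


Given: EstRTT = 150 ms, SampleRTT = 100 ms, alpha = 1/8
New EstRTT = (1 - alpha) * EstRTT + alpha * SampleRTT
(7/8) * 150 = 131.25
(1/8) * 100 = 12.5
New EstRTT = 131.25 + 12.5 = 143.75 ms -> 143.75 ms (2 dp)

143.75


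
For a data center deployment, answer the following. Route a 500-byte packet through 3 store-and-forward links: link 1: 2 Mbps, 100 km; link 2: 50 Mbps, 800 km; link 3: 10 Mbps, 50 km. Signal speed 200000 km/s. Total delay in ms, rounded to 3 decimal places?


Packet = 500 bytes = 4000 bits. Store-and-forward: sum (t_trans + t_prop) per link.
Link 1: t_trans = 4000/(2*10^6) s = 2.0000 ms; t_prop = 100/200000 s = 0.5000 ms; subtotal = 2.5000 ms
Link 2: t_trans = 4000/(50*10^6) s = 0.0800 ms; t_prop = 800/200000 s = 4.0000 ms; subtotal = 4.0800 ms
Link 3: t_trans = 4000/(10*10^6) s = 0.4000 ms; t_prop = 50/200000 s = 0.2500 ms; subtotal = 0.6500 ms
End-to-end = 2.5000 + 4.0800 + 0.6500 = 7.2300 ms -> 7.230 ms (3 dp)

7.230


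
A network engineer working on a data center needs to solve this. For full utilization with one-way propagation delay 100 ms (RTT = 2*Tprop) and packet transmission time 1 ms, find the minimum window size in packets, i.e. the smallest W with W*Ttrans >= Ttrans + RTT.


Given: Ttrans = 1 ms, RTT = 200 ms (= 2 * Tprop, Tprop = 100 ms)
Time until first ACK returns = Ttrans + RTT = 1 + 200 = 201 ms
Need W * Ttrans >= Ttrans + RTT  ->  W >= (Ttrans + RTT) / Ttrans
(Ttrans + RTT) / Ttrans = 201 / 1 = 201
W_min = ceil(201) = 201

201


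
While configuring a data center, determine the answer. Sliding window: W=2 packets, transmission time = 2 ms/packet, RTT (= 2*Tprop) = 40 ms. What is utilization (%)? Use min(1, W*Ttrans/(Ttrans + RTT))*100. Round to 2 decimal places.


Given: W = 2, Ttrans = 2 ms, RTT = 40 ms (= 2 * Tprop, Tprop = 20 ms)
Cycle time = Ttrans + RTT = 2 + 40 = 42 ms (first packet sent until its ACK returns)
W * Ttrans = 2 * 2 = 4 ms of sending per cycle
W * Ttrans / (Ttrans + RTT) = 4 / 42 = 0.095238
U = min(1, 0.095238) = 0.095238
U% = 9.52%

9.52


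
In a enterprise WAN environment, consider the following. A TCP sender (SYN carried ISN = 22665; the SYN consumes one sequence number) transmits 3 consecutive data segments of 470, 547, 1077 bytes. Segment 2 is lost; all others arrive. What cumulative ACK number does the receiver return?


SYN uses sequence number 22665; first data byte = ISN + 1 = 22666.
Segment 1: SEQ = 22666, len = 470 B, covers [22666, 23135]
Segment 2: SEQ = 23136, len = 547 B, covers [23136, 23682] [LOST]
Segment 3: SEQ = 23683, len = 1077 B, covers [23683, 24759]
In-order data received: bytes [22666, 23135] (segments 1..1).
Segment 2 missing -> gap begins at byte 23136; later segments buffered out of order.
Cumulative ACK = next expected in-order byte = 22666 + 470 = 23136

23136


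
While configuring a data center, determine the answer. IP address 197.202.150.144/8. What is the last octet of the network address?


Given: IP = 197.202.150.144, prefix = /8
Subnet mask = 255.0.0.0
Last octet of IP: 144
Last octet of mask: 0
Network last octet = 144 AND 0 = 0

0


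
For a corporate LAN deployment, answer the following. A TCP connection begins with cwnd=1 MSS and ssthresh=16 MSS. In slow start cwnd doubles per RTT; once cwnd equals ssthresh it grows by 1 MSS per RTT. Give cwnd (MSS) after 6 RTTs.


RTT 0: cwnd = 1 MSS (initial)
RTT 1: cwnd = 2 MSS (slow start, doubled)
RTT 2: cwnd = 4 MSS (slow start, doubled)
RTT 3: cwnd = 8 MSS (slow start, doubled)
RTT 4: cwnd = 16 MSS (slow start, doubled)
RTT 5: cwnd = 17 MSS (congestion avoidance, +1)
RTT 6: cwnd = 18 MSS (congestion avoidance, +1)

18


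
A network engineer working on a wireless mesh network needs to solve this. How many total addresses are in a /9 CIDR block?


Given: CIDR prefix /9
Host bits = 32 - 9 = 23
Total addresses = 2^23 = 8388608

8388608


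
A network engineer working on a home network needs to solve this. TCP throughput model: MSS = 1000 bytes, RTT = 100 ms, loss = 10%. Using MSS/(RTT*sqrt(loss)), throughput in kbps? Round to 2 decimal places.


Given: MSS = 1000 bytes, RTT = 100 ms, loss = 10%
RTT in seconds = 100 / 1000 = 0.1
Loss rate = 10% = 0.1
sqrt(loss) = sqrt(0.1) = 0.316227766017
Throughput (bytes/s) = 1000 / (0.1 * 0.316227766017) = 31622.7766
Throughput (kbps) = 31622.7766 * 8 / 1000 = 252.982213 -> 252.98 kbps (2 dp)

252.98


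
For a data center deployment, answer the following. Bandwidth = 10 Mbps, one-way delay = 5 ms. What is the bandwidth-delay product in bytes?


Given: bandwidth = 10 Mbps, delay = 5 ms
BDP in bits = 10 * 10^6 * 5 / 1000
BDP in bits = 50000
BDP in bytes = 50000 / 8 = 6250

6250


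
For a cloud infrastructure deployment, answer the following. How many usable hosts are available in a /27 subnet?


Given: subnet mask /27
Host bits = 32 - 27 = 5
Total addresses = 2^5 = 32
Usable hosts = 32 - 2 (network + broadcast) = 30

30


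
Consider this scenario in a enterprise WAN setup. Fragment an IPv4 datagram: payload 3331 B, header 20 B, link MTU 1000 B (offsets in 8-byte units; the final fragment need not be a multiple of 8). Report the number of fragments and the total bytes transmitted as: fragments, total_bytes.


Max data per non-final fragment = floor((MTU - header)/8)*8 = floor((1000 - 20)/8)*8 = floor(980/8)*8 = 976 B
Final fragment needs no 8-byte alignment: it can carry up to MTU - header = 980 B
Non-final fragments needed = ceil((payload - 980) / 976) = ceil(2351/976) = ceil(2.4088) = 3
Number of fragments = 3 + 1 = 4
Fragment sizes (data): 3 * 976 B + 403 B (last, 403 <= 980 OK)
Total bytes sent = payload + n_frags * header = 3331 + 4*20 = 3331 + 80 = 3411 B

4, 3411


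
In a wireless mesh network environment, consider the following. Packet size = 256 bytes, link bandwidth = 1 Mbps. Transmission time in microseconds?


Given: packet = 256 bytes, bandwidth = 1 Mbps
Packet in bits = 256 * 8 = 2048 bits
Bandwidth = 1 * 10^6 = 1000000 bps
Time = 2048 / 1000000 seconds
Time in us = 2048 * 10^6 / 1000000 = 2048

2048


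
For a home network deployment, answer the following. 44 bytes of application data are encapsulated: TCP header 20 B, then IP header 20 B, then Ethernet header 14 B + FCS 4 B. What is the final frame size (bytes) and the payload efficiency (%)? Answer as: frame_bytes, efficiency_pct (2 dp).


TCP segment = 44 + 20 = 64 B
IP packet = 64 + 20 = 84 B
Ethernet frame = 84 + 14 + 4 = 102 B
Efficiency = app / frame = 44 / 102 = 0.431373 = 43.1373% -> 43.14% (2 dp)

102, 43.14


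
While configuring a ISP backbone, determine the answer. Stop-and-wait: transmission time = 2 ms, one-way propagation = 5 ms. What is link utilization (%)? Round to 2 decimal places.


Given: Ttrans = 2 ms, Tprop = 5 ms
RTT = 2 * Tprop = 2 * 5 = 10 ms
U = Ttrans / (Ttrans + RTT)
U = 2 / (2 + 10)
U = 2 / 12 = 0.166667
U% = 16.67%

16.67


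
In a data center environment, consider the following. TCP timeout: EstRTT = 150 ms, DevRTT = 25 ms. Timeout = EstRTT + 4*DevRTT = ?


Given: EstRTT = 150 ms, DevRTT = 25 ms
Timeout = EstRTT + 4 * DevRTT
4 * DevRTT = 4 * 25 = 100
Timeout = 150 + 100 = 250 ms

250


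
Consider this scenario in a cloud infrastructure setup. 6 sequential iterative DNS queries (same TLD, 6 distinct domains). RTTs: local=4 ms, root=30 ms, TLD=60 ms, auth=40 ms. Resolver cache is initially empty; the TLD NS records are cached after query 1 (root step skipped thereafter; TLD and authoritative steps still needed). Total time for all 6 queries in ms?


Lookup 1 (cold cache): local + root + TLD + auth = 4 + 30 + 60 + 40 = 134 ms
Lookups 2..6 (TLD NS cached -> skip root; new domain -> still ask TLD and auth): local + TLD + auth = 4 + 60 + 40 = 104 ms each
Remaining 5 lookups: 5 * 104 = 520 ms
Total = 134 + 520 = 654 ms

654


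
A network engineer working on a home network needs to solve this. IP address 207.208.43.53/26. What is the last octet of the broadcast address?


Given: IP = 207.208.43.53, prefix = /26
Host bits = 32 - 26 = 6
Network last octet = 53 AND mask = 0
Host part size = 2^6 - 1 = 63
Broadcast last octet = 0 OR 63 = 63

63


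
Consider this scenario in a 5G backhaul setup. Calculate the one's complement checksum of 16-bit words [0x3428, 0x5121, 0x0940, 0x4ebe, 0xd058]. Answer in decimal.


Given words: [0x3428, 0x5121, 0x0940, 0x4ebe, 0xd058]
Step 1: Sum all words
Raw sum = 13352 + 20769 + 2368 + 20158 + 53336 = 109983
Step 2: Fold carry: (44447 + 1) = 44448
One's complement = ~44448 & 0xFFFF = 21087

21087


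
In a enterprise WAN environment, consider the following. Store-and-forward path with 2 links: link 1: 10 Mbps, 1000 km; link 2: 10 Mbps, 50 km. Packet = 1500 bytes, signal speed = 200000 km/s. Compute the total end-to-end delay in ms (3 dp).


Packet = 1500 bytes = 12000 bits. Store-and-forward: sum (t_trans + t_prop) per link.
Link 1: t_trans = 12000/(10*10^6) s = 1.2000 ms; t_prop = 1000/200000 s = 5.0000 ms; subtotal = 6.2000 ms
Link 2: t_trans = 12000/(10*10^6) s = 1.2000 ms; t_prop = 50/200000 s = 0.2500 ms; subtotal = 1.4500 ms
End-to-end = 6.2000 + 1.4500 = 7.6500 ms -> 7.650 ms (3 dp)

7.650


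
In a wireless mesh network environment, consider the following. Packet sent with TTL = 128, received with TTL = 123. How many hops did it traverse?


Given: initial TTL = 128, received TTL = 123
Hops = initial TTL - received TTL
Hops = 128 - 123 = 5

5


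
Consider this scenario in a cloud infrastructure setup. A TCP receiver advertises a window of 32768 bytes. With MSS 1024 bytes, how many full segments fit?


Given: RWND = 32768 bytes, MSS = 1024 bytes
Full segments = floor(RWND / MSS)
Full segments = floor(32768 / 1024)
Full segments = floor(32.0) = 32

32


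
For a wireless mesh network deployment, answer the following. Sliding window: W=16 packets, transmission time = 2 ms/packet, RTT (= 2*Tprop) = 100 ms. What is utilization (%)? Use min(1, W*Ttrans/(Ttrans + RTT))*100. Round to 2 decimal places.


Given: W = 16, Ttrans = 2 ms, RTT = 100 ms (= 2 * Tprop, Tprop = 50 ms)
Cycle time = Ttrans + RTT = 2 + 100 = 102 ms (first packet sent until its ACK returns)
W * Ttrans = 16 * 2 = 32 ms of sending per cycle
W * Ttrans / (Ttrans + RTT) = 32 / 102 = 0.313725
U = min(1, 0.313725) = 0.313725
U% = 31.37%

31.37


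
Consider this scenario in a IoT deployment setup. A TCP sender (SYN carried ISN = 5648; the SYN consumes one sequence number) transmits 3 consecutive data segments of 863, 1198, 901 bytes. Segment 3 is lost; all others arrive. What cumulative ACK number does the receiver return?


SYN uses sequence number 5648; first data byte = ISN + 1 = 5649.
Segment 1: SEQ = 5649, len = 863 B, covers [5649, 6511]
Segment 2: SEQ = 6512, len = 1198 B, covers [6512, 7709]
Segment 3: SEQ = 7710, len = 901 B, covers [7710, 8610] [LOST]
In-order data received: bytes [5649, 7709] (segments 1..2).
Segment 3 missing -> gap begins at byte 7710.
Cumulative ACK = next expected in-order byte = 5649 + 863 + 1198 = 7710

7710


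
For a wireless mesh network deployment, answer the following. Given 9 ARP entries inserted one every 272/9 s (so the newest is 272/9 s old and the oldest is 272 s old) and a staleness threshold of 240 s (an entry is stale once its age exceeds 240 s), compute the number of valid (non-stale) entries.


Ages are k * 272/9 s for k = 1..9 (spacing = 30.2222 s).
Entry k is valid iff k * 272/9 <= 240 iff k <= 9 * 240 / 272 = 7.9412
n_valid = floor(7.9412) = 7
(n_stale = 9 - 7 = 2)

7


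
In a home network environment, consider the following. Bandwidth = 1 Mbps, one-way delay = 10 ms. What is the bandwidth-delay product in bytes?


Given: bandwidth = 1 Mbps, delay = 10 ms
BDP in bits = 1 * 10^6 * 10 / 1000
BDP in bits = 10000
BDP in bytes = 10000 / 8 = 1250

1250


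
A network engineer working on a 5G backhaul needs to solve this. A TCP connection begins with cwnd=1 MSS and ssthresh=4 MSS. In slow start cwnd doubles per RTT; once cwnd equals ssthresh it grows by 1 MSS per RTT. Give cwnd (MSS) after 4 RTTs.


RTT 0: cwnd = 1 MSS (initial)
RTT 1: cwnd = 2 MSS (slow start, doubled)
RTT 2: cwnd = 4 MSS (slow start, doubled)
RTT 3: cwnd = 5 MSS (congestion avoidance, +1)
RTT 4: cwnd = 6 MSS (congestion avoidance, +1)

6


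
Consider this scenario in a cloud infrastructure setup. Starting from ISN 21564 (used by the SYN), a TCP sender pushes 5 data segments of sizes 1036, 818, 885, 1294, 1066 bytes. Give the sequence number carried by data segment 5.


The SYN occupies sequence number ISN = 21564, so the first data byte is ISN + 1 = 21565.
SEQ of data segment i = (ISN + 1) + sum of payload sizes of segments 1..i-1.
Segment 1: SEQ = 21565, payload = 1036 bytes
Segment 2: SEQ = 22601, payload = 818 bytes
Segment 3: SEQ = 23419, payload = 885 bytes
Segment 4: SEQ = 24304, payload = 1294 bytes
Segment 5: SEQ = 25598, payload = 1066 bytes
SEQ of segment 5 = 21565 + 1036 + 818 + 885 + 1294 = 25598

25598


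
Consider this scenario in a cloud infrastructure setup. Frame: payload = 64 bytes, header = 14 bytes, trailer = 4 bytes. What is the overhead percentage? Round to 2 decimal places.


Given: payload = 64 B, header = 14 B, trailer = 4 B
Overhead bytes = header + trailer = 14 + 4 = 18
Total frame = payload + overhead = 64 + 18 = 82
Overhead % = 18 / 82 * 100 = 21.9512% -> 21.95% (2 dp)

21.95


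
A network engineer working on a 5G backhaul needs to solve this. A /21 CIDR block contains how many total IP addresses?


Given: CIDR prefix /21
Host bits = 32 - 21 = 11
Total addresses = 2^11 = 2048

2048


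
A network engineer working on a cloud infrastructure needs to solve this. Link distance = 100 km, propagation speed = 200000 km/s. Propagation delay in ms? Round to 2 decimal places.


Given: distance = 100 km, speed = 200000 km/s
Delay = distance / speed = 100 / 200000 seconds
Delay in ms = 100 * 1000 / 200000
Delay = 0.5000 ms
Rounded to 2 dp = 0.50 ms

0.50


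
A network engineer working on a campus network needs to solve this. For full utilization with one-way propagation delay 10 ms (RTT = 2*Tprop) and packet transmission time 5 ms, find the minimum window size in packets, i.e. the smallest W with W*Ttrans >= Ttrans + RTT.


Given: Ttrans = 5 ms, RTT = 20 ms (= 2 * Tprop, Tprop = 10 ms)
Time until first ACK returns = Ttrans + RTT = 5 + 20 = 25 ms
Need W * Ttrans >= Ttrans + RTT  ->  W >= (Ttrans + RTT) / Ttrans
(Ttrans + RTT) / Ttrans = 25 / 5 = 5
W_min = ceil(5) = 5

5


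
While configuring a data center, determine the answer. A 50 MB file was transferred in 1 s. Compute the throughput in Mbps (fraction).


Given: file = 50 MB, time = 1 s
File in Mb = 50 * 8 = 400 Mb
Throughput = 400 / 1 Mbps
Throughput = 400 Mbps

400


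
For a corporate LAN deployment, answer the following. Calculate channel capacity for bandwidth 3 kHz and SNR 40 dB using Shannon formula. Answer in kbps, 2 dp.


Given: B = 3 kHz, SNR = 40 dB
SNR linear = 10^(40/10) = 10000
1 + SNR = 10001
log2(10001) = 13.2878566418
C = 3 * 1000 * 13.2878566418 = 39863.5699 bps
C = 39.863570 kbps -> 39.86 kbps (2 dp)

39.86


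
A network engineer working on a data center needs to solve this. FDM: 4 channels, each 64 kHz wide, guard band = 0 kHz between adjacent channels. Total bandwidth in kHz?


Given: 4 channels, 64 kHz each, guard = 0 kHz
Channel bandwidth = 4 * 64 = 256 kHz
Guard bands = 3 gaps * 0 kHz = 0 kHz
Total = 256 + 0 = 256 kHz

256


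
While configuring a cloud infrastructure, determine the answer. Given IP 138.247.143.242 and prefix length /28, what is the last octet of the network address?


Given: IP = 138.247.143.242, prefix = /28
Subnet mask = 255.255.255.240
Last octet of IP: 242
Last octet of mask: 240
Network last octet = 242 AND 240 = 240

240


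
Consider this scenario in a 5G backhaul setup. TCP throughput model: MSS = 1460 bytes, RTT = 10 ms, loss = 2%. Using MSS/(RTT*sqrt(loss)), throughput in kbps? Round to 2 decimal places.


Given: MSS = 1460 bytes, RTT = 10 ms, loss = 2%
RTT in seconds = 10 / 1000 = 0.01
Loss rate = 2% = 0.02
sqrt(loss) = sqrt(0.02) = 0.141421356237
Throughput (bytes/s) = 1460 / (0.01 * 0.141421356237) = 1032375.9005
Throughput (kbps) = 1032375.9005 * 8 / 1000 = 8259.007204 -> 8259.01 kbps (2 dp)

8259.01


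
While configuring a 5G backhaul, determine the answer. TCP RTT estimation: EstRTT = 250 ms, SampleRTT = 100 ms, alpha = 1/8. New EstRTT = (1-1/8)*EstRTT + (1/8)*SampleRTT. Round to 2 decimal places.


Given: EstRTT = 250 ms, SampleRTT = 100 ms, alpha = 1/8
New EstRTT = (1 - alpha) * EstRTT + alpha * SampleRTT
(7/8) * 250 = 218.75
(1/8) * 100 = 12.5
New EstRTT = 218.75 + 12.5 = 231.25 ms -> 231.25 ms (2 dp)

231.25


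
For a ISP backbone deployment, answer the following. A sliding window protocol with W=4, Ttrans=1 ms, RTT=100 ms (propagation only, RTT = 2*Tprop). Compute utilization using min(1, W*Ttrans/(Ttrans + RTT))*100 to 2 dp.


Given: W = 4, Ttrans = 1 ms, RTT = 100 ms (= 2 * Tprop, Tprop = 50 ms)
Cycle time = Ttrans + RTT = 1 + 100 = 101 ms (first packet sent until its ACK returns)
W * Ttrans = 4 * 1 = 4 ms of sending per cycle
W * Ttrans / (Ttrans + RTT) = 4 / 101 = 0.039604
U = min(1, 0.039604) = 0.039604
U% = 3.96%

3.96


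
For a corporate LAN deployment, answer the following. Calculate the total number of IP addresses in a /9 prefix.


Given: CIDR prefix /9
Host bits = 32 - 9 = 23
Total addresses = 2^23 = 8388608

8388608


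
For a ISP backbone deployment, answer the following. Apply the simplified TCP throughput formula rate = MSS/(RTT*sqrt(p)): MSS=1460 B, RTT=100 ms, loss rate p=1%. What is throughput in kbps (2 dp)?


Given: MSS = 1460 bytes, RTT = 100 ms, loss = 1%
RTT in seconds = 100 / 1000 = 0.1
Loss rate = 1% = 0.01
sqrt(loss) = sqrt(0.01) = 0.1
Throughput (bytes/s) = 1460 / (0.1 * 0.1) = 146000.0000
Throughput (kbps) = 146000.0000 * 8 / 1000 = 1168.000000 -> 1168.00 kbps (2 dp)

1168.00


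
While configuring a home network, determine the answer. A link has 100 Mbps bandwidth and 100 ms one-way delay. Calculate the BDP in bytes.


Given: bandwidth = 100 Mbps, delay = 100 ms
BDP in bits = 100 * 10^6 * 100 / 1000
BDP in bits = 10000000
BDP in bytes = 10000000 / 8 = 1250000

1250000


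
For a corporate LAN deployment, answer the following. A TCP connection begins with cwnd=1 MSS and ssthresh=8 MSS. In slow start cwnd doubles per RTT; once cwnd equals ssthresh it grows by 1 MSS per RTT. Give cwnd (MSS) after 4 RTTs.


RTT 0: cwnd = 1 MSS (initial)
RTT 1: cwnd = 2 MSS (slow start, doubled)
RTT 2: cwnd = 4 MSS (slow start, doubled)
RTT 3: cwnd = 8 MSS (slow start, doubled)
RTT 4: cwnd = 9 MSS (congestion avoidance, +1)

9


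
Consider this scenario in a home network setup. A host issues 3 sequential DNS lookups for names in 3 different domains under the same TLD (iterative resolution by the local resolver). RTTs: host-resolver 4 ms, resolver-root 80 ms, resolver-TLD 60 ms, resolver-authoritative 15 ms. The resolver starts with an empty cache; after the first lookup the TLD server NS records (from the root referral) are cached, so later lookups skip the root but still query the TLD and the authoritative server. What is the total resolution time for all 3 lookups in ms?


Lookup 1 (cold cache): local + root + TLD + auth = 4 + 80 + 60 + 15 = 159 ms
Lookups 2..3 (TLD NS cached -> skip root; new domain -> still ask TLD and auth): local + TLD + auth = 4 + 60 + 15 = 79 ms each
Remaining 2 lookups: 2 * 79 = 158 ms
Total = 159 + 158 = 317 ms

317


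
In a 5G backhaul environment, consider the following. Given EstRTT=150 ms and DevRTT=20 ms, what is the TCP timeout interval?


Given: EstRTT = 150 ms, DevRTT = 20 ms
Timeout = EstRTT + 4 * DevRTT
4 * DevRTT = 4 * 20 = 80
Timeout = 150 + 80 = 230 ms

230


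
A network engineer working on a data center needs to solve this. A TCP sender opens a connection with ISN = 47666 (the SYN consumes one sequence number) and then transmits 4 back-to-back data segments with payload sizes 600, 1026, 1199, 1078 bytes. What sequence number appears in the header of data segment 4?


The SYN occupies sequence number ISN = 47666, so the first data byte is ISN + 1 = 47667.
SEQ of data segment i = (ISN + 1) + sum of payload sizes of segments 1..i-1.
Segment 1: SEQ = 47667, payload = 600 bytes
Segment 2: SEQ = 48267, payload = 1026 bytes
Segment 3: SEQ = 49293, payload = 1199 bytes
Segment 4: SEQ = 50492, payload = 1078 bytes
SEQ of segment 4 = 47667 + 600 + 1026 + 1199 = 50492

50492


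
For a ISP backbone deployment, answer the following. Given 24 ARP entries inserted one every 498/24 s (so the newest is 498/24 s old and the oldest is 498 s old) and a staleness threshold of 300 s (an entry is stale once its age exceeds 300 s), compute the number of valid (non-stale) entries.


Ages are k * 498/24 s for k = 1..24 (spacing = 20.7500 s).
Entry k is valid iff k * 498/24 <= 300 iff k <= 24 * 300 / 498 = 14.4578
n_valid = floor(14.4578) = 14
(n_stale = 24 - 14 = 10)

14
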